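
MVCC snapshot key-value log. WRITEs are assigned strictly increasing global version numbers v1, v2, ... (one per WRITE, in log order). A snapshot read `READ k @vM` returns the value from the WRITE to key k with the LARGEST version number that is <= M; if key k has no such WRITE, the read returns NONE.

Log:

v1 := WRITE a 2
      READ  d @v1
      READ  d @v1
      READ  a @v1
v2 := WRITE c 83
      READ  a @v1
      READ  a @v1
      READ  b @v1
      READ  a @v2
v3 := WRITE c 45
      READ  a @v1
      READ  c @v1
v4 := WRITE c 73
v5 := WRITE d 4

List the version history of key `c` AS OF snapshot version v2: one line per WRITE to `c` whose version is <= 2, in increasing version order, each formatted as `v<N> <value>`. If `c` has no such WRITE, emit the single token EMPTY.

Scan writes for key=c with version <= 2:
  v1 WRITE a 2 -> skip
  v2 WRITE c 83 -> keep
  v3 WRITE c 45 -> drop (> snap)
  v4 WRITE c 73 -> drop (> snap)
  v5 WRITE d 4 -> skip
Collected: [(2, 83)]

Answer: v2 83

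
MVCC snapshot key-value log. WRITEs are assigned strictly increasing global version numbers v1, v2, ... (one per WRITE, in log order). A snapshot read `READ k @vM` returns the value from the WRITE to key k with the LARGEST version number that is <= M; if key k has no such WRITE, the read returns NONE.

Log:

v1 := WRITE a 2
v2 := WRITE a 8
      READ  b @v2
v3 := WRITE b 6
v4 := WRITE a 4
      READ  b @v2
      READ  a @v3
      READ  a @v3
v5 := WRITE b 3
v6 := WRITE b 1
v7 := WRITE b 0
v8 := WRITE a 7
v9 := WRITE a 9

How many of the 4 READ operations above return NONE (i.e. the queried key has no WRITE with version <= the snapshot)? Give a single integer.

v1: WRITE a=2  (a history now [(1, 2)])
v2: WRITE a=8  (a history now [(1, 2), (2, 8)])
READ b @v2: history=[] -> no version <= 2 -> NONE
v3: WRITE b=6  (b history now [(3, 6)])
v4: WRITE a=4  (a history now [(1, 2), (2, 8), (4, 4)])
READ b @v2: history=[(3, 6)] -> no version <= 2 -> NONE
READ a @v3: history=[(1, 2), (2, 8), (4, 4)] -> pick v2 -> 8
READ a @v3: history=[(1, 2), (2, 8), (4, 4)] -> pick v2 -> 8
v5: WRITE b=3  (b history now [(3, 6), (5, 3)])
v6: WRITE b=1  (b history now [(3, 6), (5, 3), (6, 1)])
v7: WRITE b=0  (b history now [(3, 6), (5, 3), (6, 1), (7, 0)])
v8: WRITE a=7  (a history now [(1, 2), (2, 8), (4, 4), (8, 7)])
v9: WRITE a=9  (a history now [(1, 2), (2, 8), (4, 4), (8, 7), (9, 9)])
Read results in order: ['NONE', 'NONE', '8', '8']
NONE count = 2

Answer: 2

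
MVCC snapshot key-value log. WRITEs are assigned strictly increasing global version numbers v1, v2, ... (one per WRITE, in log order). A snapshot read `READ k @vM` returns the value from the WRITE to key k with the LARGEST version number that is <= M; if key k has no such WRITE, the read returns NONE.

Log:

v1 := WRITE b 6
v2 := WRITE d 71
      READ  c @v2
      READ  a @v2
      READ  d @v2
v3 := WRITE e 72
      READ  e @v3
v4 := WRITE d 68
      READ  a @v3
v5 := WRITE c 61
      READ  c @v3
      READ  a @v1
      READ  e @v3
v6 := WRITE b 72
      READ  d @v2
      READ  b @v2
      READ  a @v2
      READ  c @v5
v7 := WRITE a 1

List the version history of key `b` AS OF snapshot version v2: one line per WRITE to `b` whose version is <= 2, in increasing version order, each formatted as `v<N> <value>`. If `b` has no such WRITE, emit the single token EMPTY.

Answer: v1 6

Derivation:
Scan writes for key=b with version <= 2:
  v1 WRITE b 6 -> keep
  v2 WRITE d 71 -> skip
  v3 WRITE e 72 -> skip
  v4 WRITE d 68 -> skip
  v5 WRITE c 61 -> skip
  v6 WRITE b 72 -> drop (> snap)
  v7 WRITE a 1 -> skip
Collected: [(1, 6)]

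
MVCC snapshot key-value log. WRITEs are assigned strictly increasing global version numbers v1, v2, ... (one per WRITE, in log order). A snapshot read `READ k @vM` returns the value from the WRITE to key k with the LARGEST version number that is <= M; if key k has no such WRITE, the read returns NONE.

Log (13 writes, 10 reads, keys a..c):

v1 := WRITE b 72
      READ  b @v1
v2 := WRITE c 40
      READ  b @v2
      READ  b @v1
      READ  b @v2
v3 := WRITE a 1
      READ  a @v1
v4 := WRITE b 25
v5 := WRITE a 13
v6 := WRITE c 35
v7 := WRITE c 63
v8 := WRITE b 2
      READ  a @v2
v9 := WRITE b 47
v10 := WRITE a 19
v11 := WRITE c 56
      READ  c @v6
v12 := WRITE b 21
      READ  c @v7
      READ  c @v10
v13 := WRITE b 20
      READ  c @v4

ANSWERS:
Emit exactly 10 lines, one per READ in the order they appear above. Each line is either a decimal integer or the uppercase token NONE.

v1: WRITE b=72  (b history now [(1, 72)])
READ b @v1: history=[(1, 72)] -> pick v1 -> 72
v2: WRITE c=40  (c history now [(2, 40)])
READ b @v2: history=[(1, 72)] -> pick v1 -> 72
READ b @v1: history=[(1, 72)] -> pick v1 -> 72
READ b @v2: history=[(1, 72)] -> pick v1 -> 72
v3: WRITE a=1  (a history now [(3, 1)])
READ a @v1: history=[(3, 1)] -> no version <= 1 -> NONE
v4: WRITE b=25  (b history now [(1, 72), (4, 25)])
v5: WRITE a=13  (a history now [(3, 1), (5, 13)])
v6: WRITE c=35  (c history now [(2, 40), (6, 35)])
v7: WRITE c=63  (c history now [(2, 40), (6, 35), (7, 63)])
v8: WRITE b=2  (b history now [(1, 72), (4, 25), (8, 2)])
READ a @v2: history=[(3, 1), (5, 13)] -> no version <= 2 -> NONE
v9: WRITE b=47  (b history now [(1, 72), (4, 25), (8, 2), (9, 47)])
v10: WRITE a=19  (a history now [(3, 1), (5, 13), (10, 19)])
v11: WRITE c=56  (c history now [(2, 40), (6, 35), (7, 63), (11, 56)])
READ c @v6: history=[(2, 40), (6, 35), (7, 63), (11, 56)] -> pick v6 -> 35
v12: WRITE b=21  (b history now [(1, 72), (4, 25), (8, 2), (9, 47), (12, 21)])
READ c @v7: history=[(2, 40), (6, 35), (7, 63), (11, 56)] -> pick v7 -> 63
READ c @v10: history=[(2, 40), (6, 35), (7, 63), (11, 56)] -> pick v7 -> 63
v13: WRITE b=20  (b history now [(1, 72), (4, 25), (8, 2), (9, 47), (12, 21), (13, 20)])
READ c @v4: history=[(2, 40), (6, 35), (7, 63), (11, 56)] -> pick v2 -> 40

Answer: 72
72
72
72
NONE
NONE
35
63
63
40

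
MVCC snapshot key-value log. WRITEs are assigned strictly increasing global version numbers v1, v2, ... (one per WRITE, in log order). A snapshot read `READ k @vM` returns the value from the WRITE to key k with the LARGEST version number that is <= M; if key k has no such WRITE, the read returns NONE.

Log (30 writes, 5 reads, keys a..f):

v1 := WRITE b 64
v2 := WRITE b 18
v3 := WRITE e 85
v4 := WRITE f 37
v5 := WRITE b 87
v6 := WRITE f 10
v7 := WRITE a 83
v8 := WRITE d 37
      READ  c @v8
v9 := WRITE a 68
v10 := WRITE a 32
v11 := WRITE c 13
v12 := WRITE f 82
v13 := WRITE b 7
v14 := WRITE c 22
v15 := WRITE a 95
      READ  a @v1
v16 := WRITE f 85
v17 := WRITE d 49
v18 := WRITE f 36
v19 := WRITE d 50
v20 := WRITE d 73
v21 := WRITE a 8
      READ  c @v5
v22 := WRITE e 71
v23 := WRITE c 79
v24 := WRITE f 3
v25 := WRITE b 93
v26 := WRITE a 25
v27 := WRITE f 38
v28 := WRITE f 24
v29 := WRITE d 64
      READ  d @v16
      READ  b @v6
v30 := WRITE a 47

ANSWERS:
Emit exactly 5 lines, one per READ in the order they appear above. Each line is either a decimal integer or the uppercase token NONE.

Answer: NONE
NONE
NONE
37
87

Derivation:
v1: WRITE b=64  (b history now [(1, 64)])
v2: WRITE b=18  (b history now [(1, 64), (2, 18)])
v3: WRITE e=85  (e history now [(3, 85)])
v4: WRITE f=37  (f history now [(4, 37)])
v5: WRITE b=87  (b history now [(1, 64), (2, 18), (5, 87)])
v6: WRITE f=10  (f history now [(4, 37), (6, 10)])
v7: WRITE a=83  (a history now [(7, 83)])
v8: WRITE d=37  (d history now [(8, 37)])
READ c @v8: history=[] -> no version <= 8 -> NONE
v9: WRITE a=68  (a history now [(7, 83), (9, 68)])
v10: WRITE a=32  (a history now [(7, 83), (9, 68), (10, 32)])
v11: WRITE c=13  (c history now [(11, 13)])
v12: WRITE f=82  (f history now [(4, 37), (6, 10), (12, 82)])
v13: WRITE b=7  (b history now [(1, 64), (2, 18), (5, 87), (13, 7)])
v14: WRITE c=22  (c history now [(11, 13), (14, 22)])
v15: WRITE a=95  (a history now [(7, 83), (9, 68), (10, 32), (15, 95)])
READ a @v1: history=[(7, 83), (9, 68), (10, 32), (15, 95)] -> no version <= 1 -> NONE
v16: WRITE f=85  (f history now [(4, 37), (6, 10), (12, 82), (16, 85)])
v17: WRITE d=49  (d history now [(8, 37), (17, 49)])
v18: WRITE f=36  (f history now [(4, 37), (6, 10), (12, 82), (16, 85), (18, 36)])
v19: WRITE d=50  (d history now [(8, 37), (17, 49), (19, 50)])
v20: WRITE d=73  (d history now [(8, 37), (17, 49), (19, 50), (20, 73)])
v21: WRITE a=8  (a history now [(7, 83), (9, 68), (10, 32), (15, 95), (21, 8)])
READ c @v5: history=[(11, 13), (14, 22)] -> no version <= 5 -> NONE
v22: WRITE e=71  (e history now [(3, 85), (22, 71)])
v23: WRITE c=79  (c history now [(11, 13), (14, 22), (23, 79)])
v24: WRITE f=3  (f history now [(4, 37), (6, 10), (12, 82), (16, 85), (18, 36), (24, 3)])
v25: WRITE b=93  (b history now [(1, 64), (2, 18), (5, 87), (13, 7), (25, 93)])
v26: WRITE a=25  (a history now [(7, 83), (9, 68), (10, 32), (15, 95), (21, 8), (26, 25)])
v27: WRITE f=38  (f history now [(4, 37), (6, 10), (12, 82), (16, 85), (18, 36), (24, 3), (27, 38)])
v28: WRITE f=24  (f history now [(4, 37), (6, 10), (12, 82), (16, 85), (18, 36), (24, 3), (27, 38), (28, 24)])
v29: WRITE d=64  (d history now [(8, 37), (17, 49), (19, 50), (20, 73), (29, 64)])
READ d @v16: history=[(8, 37), (17, 49), (19, 50), (20, 73), (29, 64)] -> pick v8 -> 37
READ b @v6: history=[(1, 64), (2, 18), (5, 87), (13, 7), (25, 93)] -> pick v5 -> 87
v30: WRITE a=47  (a history now [(7, 83), (9, 68), (10, 32), (15, 95), (21, 8), (26, 25), (30, 47)])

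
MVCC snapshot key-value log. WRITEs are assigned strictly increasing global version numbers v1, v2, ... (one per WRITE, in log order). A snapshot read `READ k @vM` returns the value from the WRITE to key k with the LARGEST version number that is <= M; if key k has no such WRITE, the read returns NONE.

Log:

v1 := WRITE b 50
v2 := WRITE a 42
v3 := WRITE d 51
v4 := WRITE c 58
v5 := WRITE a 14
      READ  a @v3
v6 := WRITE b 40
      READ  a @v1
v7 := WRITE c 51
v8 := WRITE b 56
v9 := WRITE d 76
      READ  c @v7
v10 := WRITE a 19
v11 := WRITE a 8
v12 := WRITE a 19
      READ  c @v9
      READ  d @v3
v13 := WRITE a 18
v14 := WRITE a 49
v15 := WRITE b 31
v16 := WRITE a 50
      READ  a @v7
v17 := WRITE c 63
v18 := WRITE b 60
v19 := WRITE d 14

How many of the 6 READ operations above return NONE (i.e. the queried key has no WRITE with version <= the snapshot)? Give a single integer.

v1: WRITE b=50  (b history now [(1, 50)])
v2: WRITE a=42  (a history now [(2, 42)])
v3: WRITE d=51  (d history now [(3, 51)])
v4: WRITE c=58  (c history now [(4, 58)])
v5: WRITE a=14  (a history now [(2, 42), (5, 14)])
READ a @v3: history=[(2, 42), (5, 14)] -> pick v2 -> 42
v6: WRITE b=40  (b history now [(1, 50), (6, 40)])
READ a @v1: history=[(2, 42), (5, 14)] -> no version <= 1 -> NONE
v7: WRITE c=51  (c history now [(4, 58), (7, 51)])
v8: WRITE b=56  (b history now [(1, 50), (6, 40), (8, 56)])
v9: WRITE d=76  (d history now [(3, 51), (9, 76)])
READ c @v7: history=[(4, 58), (7, 51)] -> pick v7 -> 51
v10: WRITE a=19  (a history now [(2, 42), (5, 14), (10, 19)])
v11: WRITE a=8  (a history now [(2, 42), (5, 14), (10, 19), (11, 8)])
v12: WRITE a=19  (a history now [(2, 42), (5, 14), (10, 19), (11, 8), (12, 19)])
READ c @v9: history=[(4, 58), (7, 51)] -> pick v7 -> 51
READ d @v3: history=[(3, 51), (9, 76)] -> pick v3 -> 51
v13: WRITE a=18  (a history now [(2, 42), (5, 14), (10, 19), (11, 8), (12, 19), (13, 18)])
v14: WRITE a=49  (a history now [(2, 42), (5, 14), (10, 19), (11, 8), (12, 19), (13, 18), (14, 49)])
v15: WRITE b=31  (b history now [(1, 50), (6, 40), (8, 56), (15, 31)])
v16: WRITE a=50  (a history now [(2, 42), (5, 14), (10, 19), (11, 8), (12, 19), (13, 18), (14, 49), (16, 50)])
READ a @v7: history=[(2, 42), (5, 14), (10, 19), (11, 8), (12, 19), (13, 18), (14, 49), (16, 50)] -> pick v5 -> 14
v17: WRITE c=63  (c history now [(4, 58), (7, 51), (17, 63)])
v18: WRITE b=60  (b history now [(1, 50), (6, 40), (8, 56), (15, 31), (18, 60)])
v19: WRITE d=14  (d history now [(3, 51), (9, 76), (19, 14)])
Read results in order: ['42', 'NONE', '51', '51', '51', '14']
NONE count = 1

Answer: 1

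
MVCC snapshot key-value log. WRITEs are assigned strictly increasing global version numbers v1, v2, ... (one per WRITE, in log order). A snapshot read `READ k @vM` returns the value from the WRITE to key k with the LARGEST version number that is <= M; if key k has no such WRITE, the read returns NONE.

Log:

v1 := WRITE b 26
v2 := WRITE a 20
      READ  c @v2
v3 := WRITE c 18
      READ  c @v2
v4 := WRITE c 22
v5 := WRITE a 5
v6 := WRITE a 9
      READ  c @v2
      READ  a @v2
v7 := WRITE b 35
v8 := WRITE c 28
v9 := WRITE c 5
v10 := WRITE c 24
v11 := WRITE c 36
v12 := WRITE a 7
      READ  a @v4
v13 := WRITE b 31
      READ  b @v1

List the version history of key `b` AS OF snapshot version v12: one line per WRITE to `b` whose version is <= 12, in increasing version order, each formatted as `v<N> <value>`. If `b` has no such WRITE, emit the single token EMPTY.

Scan writes for key=b with version <= 12:
  v1 WRITE b 26 -> keep
  v2 WRITE a 20 -> skip
  v3 WRITE c 18 -> skip
  v4 WRITE c 22 -> skip
  v5 WRITE a 5 -> skip
  v6 WRITE a 9 -> skip
  v7 WRITE b 35 -> keep
  v8 WRITE c 28 -> skip
  v9 WRITE c 5 -> skip
  v10 WRITE c 24 -> skip
  v11 WRITE c 36 -> skip
  v12 WRITE a 7 -> skip
  v13 WRITE b 31 -> drop (> snap)
Collected: [(1, 26), (7, 35)]

Answer: v1 26
v7 35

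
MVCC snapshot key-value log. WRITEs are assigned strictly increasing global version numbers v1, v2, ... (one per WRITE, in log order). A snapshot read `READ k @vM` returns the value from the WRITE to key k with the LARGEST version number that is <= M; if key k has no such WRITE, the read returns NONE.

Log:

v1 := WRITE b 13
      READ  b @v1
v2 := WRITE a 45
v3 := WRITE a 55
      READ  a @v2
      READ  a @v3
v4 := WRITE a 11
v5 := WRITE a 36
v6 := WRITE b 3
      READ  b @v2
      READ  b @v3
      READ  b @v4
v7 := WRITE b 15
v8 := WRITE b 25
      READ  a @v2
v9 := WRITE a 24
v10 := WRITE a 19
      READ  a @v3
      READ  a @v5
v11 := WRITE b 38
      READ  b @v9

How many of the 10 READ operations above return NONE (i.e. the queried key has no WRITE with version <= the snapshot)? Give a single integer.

Answer: 0

Derivation:
v1: WRITE b=13  (b history now [(1, 13)])
READ b @v1: history=[(1, 13)] -> pick v1 -> 13
v2: WRITE a=45  (a history now [(2, 45)])
v3: WRITE a=55  (a history now [(2, 45), (3, 55)])
READ a @v2: history=[(2, 45), (3, 55)] -> pick v2 -> 45
READ a @v3: history=[(2, 45), (3, 55)] -> pick v3 -> 55
v4: WRITE a=11  (a history now [(2, 45), (3, 55), (4, 11)])
v5: WRITE a=36  (a history now [(2, 45), (3, 55), (4, 11), (5, 36)])
v6: WRITE b=3  (b history now [(1, 13), (6, 3)])
READ b @v2: history=[(1, 13), (6, 3)] -> pick v1 -> 13
READ b @v3: history=[(1, 13), (6, 3)] -> pick v1 -> 13
READ b @v4: history=[(1, 13), (6, 3)] -> pick v1 -> 13
v7: WRITE b=15  (b history now [(1, 13), (6, 3), (7, 15)])
v8: WRITE b=25  (b history now [(1, 13), (6, 3), (7, 15), (8, 25)])
READ a @v2: history=[(2, 45), (3, 55), (4, 11), (5, 36)] -> pick v2 -> 45
v9: WRITE a=24  (a history now [(2, 45), (3, 55), (4, 11), (5, 36), (9, 24)])
v10: WRITE a=19  (a history now [(2, 45), (3, 55), (4, 11), (5, 36), (9, 24), (10, 19)])
READ a @v3: history=[(2, 45), (3, 55), (4, 11), (5, 36), (9, 24), (10, 19)] -> pick v3 -> 55
READ a @v5: history=[(2, 45), (3, 55), (4, 11), (5, 36), (9, 24), (10, 19)] -> pick v5 -> 36
v11: WRITE b=38  (b history now [(1, 13), (6, 3), (7, 15), (8, 25), (11, 38)])
READ b @v9: history=[(1, 13), (6, 3), (7, 15), (8, 25), (11, 38)] -> pick v8 -> 25
Read results in order: ['13', '45', '55', '13', '13', '13', '45', '55', '36', '25']
NONE count = 0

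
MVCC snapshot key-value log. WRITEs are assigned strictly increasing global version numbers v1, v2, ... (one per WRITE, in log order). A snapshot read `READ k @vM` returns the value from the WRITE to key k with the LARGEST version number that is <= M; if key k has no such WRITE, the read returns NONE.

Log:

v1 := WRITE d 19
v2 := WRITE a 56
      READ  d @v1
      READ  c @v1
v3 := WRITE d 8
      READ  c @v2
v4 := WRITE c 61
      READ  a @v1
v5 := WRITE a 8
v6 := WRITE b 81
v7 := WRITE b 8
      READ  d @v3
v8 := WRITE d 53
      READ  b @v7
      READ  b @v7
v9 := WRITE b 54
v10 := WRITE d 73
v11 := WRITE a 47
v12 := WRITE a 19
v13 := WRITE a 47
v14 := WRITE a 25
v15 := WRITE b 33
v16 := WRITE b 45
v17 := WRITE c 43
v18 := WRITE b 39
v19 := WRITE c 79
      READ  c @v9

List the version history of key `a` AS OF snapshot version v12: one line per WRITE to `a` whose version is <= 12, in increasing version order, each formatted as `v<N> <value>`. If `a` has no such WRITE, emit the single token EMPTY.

Answer: v2 56
v5 8
v11 47
v12 19

Derivation:
Scan writes for key=a with version <= 12:
  v1 WRITE d 19 -> skip
  v2 WRITE a 56 -> keep
  v3 WRITE d 8 -> skip
  v4 WRITE c 61 -> skip
  v5 WRITE a 8 -> keep
  v6 WRITE b 81 -> skip
  v7 WRITE b 8 -> skip
  v8 WRITE d 53 -> skip
  v9 WRITE b 54 -> skip
  v10 WRITE d 73 -> skip
  v11 WRITE a 47 -> keep
  v12 WRITE a 19 -> keep
  v13 WRITE a 47 -> drop (> snap)
  v14 WRITE a 25 -> drop (> snap)
  v15 WRITE b 33 -> skip
  v16 WRITE b 45 -> skip
  v17 WRITE c 43 -> skip
  v18 WRITE b 39 -> skip
  v19 WRITE c 79 -> skip
Collected: [(2, 56), (5, 8), (11, 47), (12, 19)]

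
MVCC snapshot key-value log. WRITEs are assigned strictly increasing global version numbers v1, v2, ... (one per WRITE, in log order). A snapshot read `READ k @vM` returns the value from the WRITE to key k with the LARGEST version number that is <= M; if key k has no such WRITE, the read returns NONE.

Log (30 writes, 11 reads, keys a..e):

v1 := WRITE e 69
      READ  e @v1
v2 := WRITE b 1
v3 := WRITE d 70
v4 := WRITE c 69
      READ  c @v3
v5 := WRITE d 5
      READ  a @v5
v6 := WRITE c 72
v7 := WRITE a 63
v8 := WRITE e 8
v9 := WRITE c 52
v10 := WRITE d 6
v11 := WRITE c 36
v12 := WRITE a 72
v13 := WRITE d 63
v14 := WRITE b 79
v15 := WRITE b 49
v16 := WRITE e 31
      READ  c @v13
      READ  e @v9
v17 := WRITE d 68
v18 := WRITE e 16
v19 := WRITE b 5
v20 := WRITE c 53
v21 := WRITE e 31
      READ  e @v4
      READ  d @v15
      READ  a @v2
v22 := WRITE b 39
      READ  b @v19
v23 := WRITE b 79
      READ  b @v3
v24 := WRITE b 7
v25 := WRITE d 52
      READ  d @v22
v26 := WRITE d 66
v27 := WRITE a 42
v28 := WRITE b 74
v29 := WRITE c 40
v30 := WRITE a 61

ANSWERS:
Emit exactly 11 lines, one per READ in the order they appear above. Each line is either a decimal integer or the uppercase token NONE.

Answer: 69
NONE
NONE
36
8
69
63
NONE
5
1
68

Derivation:
v1: WRITE e=69  (e history now [(1, 69)])
READ e @v1: history=[(1, 69)] -> pick v1 -> 69
v2: WRITE b=1  (b history now [(2, 1)])
v3: WRITE d=70  (d history now [(3, 70)])
v4: WRITE c=69  (c history now [(4, 69)])
READ c @v3: history=[(4, 69)] -> no version <= 3 -> NONE
v5: WRITE d=5  (d history now [(3, 70), (5, 5)])
READ a @v5: history=[] -> no version <= 5 -> NONE
v6: WRITE c=72  (c history now [(4, 69), (6, 72)])
v7: WRITE a=63  (a history now [(7, 63)])
v8: WRITE e=8  (e history now [(1, 69), (8, 8)])
v9: WRITE c=52  (c history now [(4, 69), (6, 72), (9, 52)])
v10: WRITE d=6  (d history now [(3, 70), (5, 5), (10, 6)])
v11: WRITE c=36  (c history now [(4, 69), (6, 72), (9, 52), (11, 36)])
v12: WRITE a=72  (a history now [(7, 63), (12, 72)])
v13: WRITE d=63  (d history now [(3, 70), (5, 5), (10, 6), (13, 63)])
v14: WRITE b=79  (b history now [(2, 1), (14, 79)])
v15: WRITE b=49  (b history now [(2, 1), (14, 79), (15, 49)])
v16: WRITE e=31  (e history now [(1, 69), (8, 8), (16, 31)])
READ c @v13: history=[(4, 69), (6, 72), (9, 52), (11, 36)] -> pick v11 -> 36
READ e @v9: history=[(1, 69), (8, 8), (16, 31)] -> pick v8 -> 8
v17: WRITE d=68  (d history now [(3, 70), (5, 5), (10, 6), (13, 63), (17, 68)])
v18: WRITE e=16  (e history now [(1, 69), (8, 8), (16, 31), (18, 16)])
v19: WRITE b=5  (b history now [(2, 1), (14, 79), (15, 49), (19, 5)])
v20: WRITE c=53  (c history now [(4, 69), (6, 72), (9, 52), (11, 36), (20, 53)])
v21: WRITE e=31  (e history now [(1, 69), (8, 8), (16, 31), (18, 16), (21, 31)])
READ e @v4: history=[(1, 69), (8, 8), (16, 31), (18, 16), (21, 31)] -> pick v1 -> 69
READ d @v15: history=[(3, 70), (5, 5), (10, 6), (13, 63), (17, 68)] -> pick v13 -> 63
READ a @v2: history=[(7, 63), (12, 72)] -> no version <= 2 -> NONE
v22: WRITE b=39  (b history now [(2, 1), (14, 79), (15, 49), (19, 5), (22, 39)])
READ b @v19: history=[(2, 1), (14, 79), (15, 49), (19, 5), (22, 39)] -> pick v19 -> 5
v23: WRITE b=79  (b history now [(2, 1), (14, 79), (15, 49), (19, 5), (22, 39), (23, 79)])
READ b @v3: history=[(2, 1), (14, 79), (15, 49), (19, 5), (22, 39), (23, 79)] -> pick v2 -> 1
v24: WRITE b=7  (b history now [(2, 1), (14, 79), (15, 49), (19, 5), (22, 39), (23, 79), (24, 7)])
v25: WRITE d=52  (d history now [(3, 70), (5, 5), (10, 6), (13, 63), (17, 68), (25, 52)])
READ d @v22: history=[(3, 70), (5, 5), (10, 6), (13, 63), (17, 68), (25, 52)] -> pick v17 -> 68
v26: WRITE d=66  (d history now [(3, 70), (5, 5), (10, 6), (13, 63), (17, 68), (25, 52), (26, 66)])
v27: WRITE a=42  (a history now [(7, 63), (12, 72), (27, 42)])
v28: WRITE b=74  (b history now [(2, 1), (14, 79), (15, 49), (19, 5), (22, 39), (23, 79), (24, 7), (28, 74)])
v29: WRITE c=40  (c history now [(4, 69), (6, 72), (9, 52), (11, 36), (20, 53), (29, 40)])
v30: WRITE a=61  (a history now [(7, 63), (12, 72), (27, 42), (30, 61)])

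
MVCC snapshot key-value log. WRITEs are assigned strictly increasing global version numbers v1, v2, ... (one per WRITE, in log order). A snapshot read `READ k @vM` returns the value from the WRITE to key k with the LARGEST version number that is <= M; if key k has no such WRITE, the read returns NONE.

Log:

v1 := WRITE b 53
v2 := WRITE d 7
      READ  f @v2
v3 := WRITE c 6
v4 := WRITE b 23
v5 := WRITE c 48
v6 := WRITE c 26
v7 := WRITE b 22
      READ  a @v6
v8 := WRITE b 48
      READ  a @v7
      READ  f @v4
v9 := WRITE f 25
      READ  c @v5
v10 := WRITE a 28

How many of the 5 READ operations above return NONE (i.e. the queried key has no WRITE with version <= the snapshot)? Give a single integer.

v1: WRITE b=53  (b history now [(1, 53)])
v2: WRITE d=7  (d history now [(2, 7)])
READ f @v2: history=[] -> no version <= 2 -> NONE
v3: WRITE c=6  (c history now [(3, 6)])
v4: WRITE b=23  (b history now [(1, 53), (4, 23)])
v5: WRITE c=48  (c history now [(3, 6), (5, 48)])
v6: WRITE c=26  (c history now [(3, 6), (5, 48), (6, 26)])
v7: WRITE b=22  (b history now [(1, 53), (4, 23), (7, 22)])
READ a @v6: history=[] -> no version <= 6 -> NONE
v8: WRITE b=48  (b history now [(1, 53), (4, 23), (7, 22), (8, 48)])
READ a @v7: history=[] -> no version <= 7 -> NONE
READ f @v4: history=[] -> no version <= 4 -> NONE
v9: WRITE f=25  (f history now [(9, 25)])
READ c @v5: history=[(3, 6), (5, 48), (6, 26)] -> pick v5 -> 48
v10: WRITE a=28  (a history now [(10, 28)])
Read results in order: ['NONE', 'NONE', 'NONE', 'NONE', '48']
NONE count = 4

Answer: 4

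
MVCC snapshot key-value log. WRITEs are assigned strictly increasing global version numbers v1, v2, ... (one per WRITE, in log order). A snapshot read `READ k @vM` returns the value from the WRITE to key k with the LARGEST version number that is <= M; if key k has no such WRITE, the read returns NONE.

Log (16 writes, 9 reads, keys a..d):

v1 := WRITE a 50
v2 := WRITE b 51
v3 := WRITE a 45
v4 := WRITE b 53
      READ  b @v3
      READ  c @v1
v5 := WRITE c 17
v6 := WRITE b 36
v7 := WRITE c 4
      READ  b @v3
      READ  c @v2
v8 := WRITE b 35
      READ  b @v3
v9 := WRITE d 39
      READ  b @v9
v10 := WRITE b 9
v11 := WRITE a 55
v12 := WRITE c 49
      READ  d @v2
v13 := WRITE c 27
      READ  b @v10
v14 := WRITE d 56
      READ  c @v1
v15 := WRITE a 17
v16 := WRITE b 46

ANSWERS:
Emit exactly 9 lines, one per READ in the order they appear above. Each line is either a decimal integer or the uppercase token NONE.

v1: WRITE a=50  (a history now [(1, 50)])
v2: WRITE b=51  (b history now [(2, 51)])
v3: WRITE a=45  (a history now [(1, 50), (3, 45)])
v4: WRITE b=53  (b history now [(2, 51), (4, 53)])
READ b @v3: history=[(2, 51), (4, 53)] -> pick v2 -> 51
READ c @v1: history=[] -> no version <= 1 -> NONE
v5: WRITE c=17  (c history now [(5, 17)])
v6: WRITE b=36  (b history now [(2, 51), (4, 53), (6, 36)])
v7: WRITE c=4  (c history now [(5, 17), (7, 4)])
READ b @v3: history=[(2, 51), (4, 53), (6, 36)] -> pick v2 -> 51
READ c @v2: history=[(5, 17), (7, 4)] -> no version <= 2 -> NONE
v8: WRITE b=35  (b history now [(2, 51), (4, 53), (6, 36), (8, 35)])
READ b @v3: history=[(2, 51), (4, 53), (6, 36), (8, 35)] -> pick v2 -> 51
v9: WRITE d=39  (d history now [(9, 39)])
READ b @v9: history=[(2, 51), (4, 53), (6, 36), (8, 35)] -> pick v8 -> 35
v10: WRITE b=9  (b history now [(2, 51), (4, 53), (6, 36), (8, 35), (10, 9)])
v11: WRITE a=55  (a history now [(1, 50), (3, 45), (11, 55)])
v12: WRITE c=49  (c history now [(5, 17), (7, 4), (12, 49)])
READ d @v2: history=[(9, 39)] -> no version <= 2 -> NONE
v13: WRITE c=27  (c history now [(5, 17), (7, 4), (12, 49), (13, 27)])
READ b @v10: history=[(2, 51), (4, 53), (6, 36), (8, 35), (10, 9)] -> pick v10 -> 9
v14: WRITE d=56  (d history now [(9, 39), (14, 56)])
READ c @v1: history=[(5, 17), (7, 4), (12, 49), (13, 27)] -> no version <= 1 -> NONE
v15: WRITE a=17  (a history now [(1, 50), (3, 45), (11, 55), (15, 17)])
v16: WRITE b=46  (b history now [(2, 51), (4, 53), (6, 36), (8, 35), (10, 9), (16, 46)])

Answer: 51
NONE
51
NONE
51
35
NONE
9
NONE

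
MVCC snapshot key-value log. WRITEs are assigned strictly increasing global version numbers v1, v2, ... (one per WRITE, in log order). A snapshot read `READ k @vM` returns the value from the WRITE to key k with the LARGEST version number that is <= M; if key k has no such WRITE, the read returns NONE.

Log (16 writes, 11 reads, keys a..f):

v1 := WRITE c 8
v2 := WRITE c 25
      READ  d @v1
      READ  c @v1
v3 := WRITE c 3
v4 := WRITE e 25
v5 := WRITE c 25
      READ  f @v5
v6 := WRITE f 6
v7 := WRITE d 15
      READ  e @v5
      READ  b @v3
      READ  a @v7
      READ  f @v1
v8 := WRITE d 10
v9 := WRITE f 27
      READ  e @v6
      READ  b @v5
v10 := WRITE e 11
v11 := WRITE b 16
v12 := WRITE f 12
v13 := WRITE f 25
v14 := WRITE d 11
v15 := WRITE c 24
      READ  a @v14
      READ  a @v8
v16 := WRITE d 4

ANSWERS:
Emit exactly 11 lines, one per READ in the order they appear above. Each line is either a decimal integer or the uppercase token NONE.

v1: WRITE c=8  (c history now [(1, 8)])
v2: WRITE c=25  (c history now [(1, 8), (2, 25)])
READ d @v1: history=[] -> no version <= 1 -> NONE
READ c @v1: history=[(1, 8), (2, 25)] -> pick v1 -> 8
v3: WRITE c=3  (c history now [(1, 8), (2, 25), (3, 3)])
v4: WRITE e=25  (e history now [(4, 25)])
v5: WRITE c=25  (c history now [(1, 8), (2, 25), (3, 3), (5, 25)])
READ f @v5: history=[] -> no version <= 5 -> NONE
v6: WRITE f=6  (f history now [(6, 6)])
v7: WRITE d=15  (d history now [(7, 15)])
READ e @v5: history=[(4, 25)] -> pick v4 -> 25
READ b @v3: history=[] -> no version <= 3 -> NONE
READ a @v7: history=[] -> no version <= 7 -> NONE
READ f @v1: history=[(6, 6)] -> no version <= 1 -> NONE
v8: WRITE d=10  (d history now [(7, 15), (8, 10)])
v9: WRITE f=27  (f history now [(6, 6), (9, 27)])
READ e @v6: history=[(4, 25)] -> pick v4 -> 25
READ b @v5: history=[] -> no version <= 5 -> NONE
v10: WRITE e=11  (e history now [(4, 25), (10, 11)])
v11: WRITE b=16  (b history now [(11, 16)])
v12: WRITE f=12  (f history now [(6, 6), (9, 27), (12, 12)])
v13: WRITE f=25  (f history now [(6, 6), (9, 27), (12, 12), (13, 25)])
v14: WRITE d=11  (d history now [(7, 15), (8, 10), (14, 11)])
v15: WRITE c=24  (c history now [(1, 8), (2, 25), (3, 3), (5, 25), (15, 24)])
READ a @v14: history=[] -> no version <= 14 -> NONE
READ a @v8: history=[] -> no version <= 8 -> NONE
v16: WRITE d=4  (d history now [(7, 15), (8, 10), (14, 11), (16, 4)])

Answer: NONE
8
NONE
25
NONE
NONE
NONE
25
NONE
NONE
NONE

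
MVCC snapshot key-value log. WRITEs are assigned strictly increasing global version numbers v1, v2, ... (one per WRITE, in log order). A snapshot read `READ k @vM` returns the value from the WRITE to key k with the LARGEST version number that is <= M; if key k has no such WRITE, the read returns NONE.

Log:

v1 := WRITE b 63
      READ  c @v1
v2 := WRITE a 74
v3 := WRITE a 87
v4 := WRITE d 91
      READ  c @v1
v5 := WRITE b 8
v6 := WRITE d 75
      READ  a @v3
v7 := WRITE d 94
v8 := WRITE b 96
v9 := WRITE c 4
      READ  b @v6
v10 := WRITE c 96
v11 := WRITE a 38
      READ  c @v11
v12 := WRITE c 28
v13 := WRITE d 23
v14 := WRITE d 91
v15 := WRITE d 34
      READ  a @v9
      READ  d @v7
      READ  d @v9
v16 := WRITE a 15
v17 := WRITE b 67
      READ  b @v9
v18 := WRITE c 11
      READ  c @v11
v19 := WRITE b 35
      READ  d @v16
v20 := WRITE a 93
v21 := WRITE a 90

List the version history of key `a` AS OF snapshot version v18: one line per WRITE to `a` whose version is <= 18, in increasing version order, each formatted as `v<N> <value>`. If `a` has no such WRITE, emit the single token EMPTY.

Scan writes for key=a with version <= 18:
  v1 WRITE b 63 -> skip
  v2 WRITE a 74 -> keep
  v3 WRITE a 87 -> keep
  v4 WRITE d 91 -> skip
  v5 WRITE b 8 -> skip
  v6 WRITE d 75 -> skip
  v7 WRITE d 94 -> skip
  v8 WRITE b 96 -> skip
  v9 WRITE c 4 -> skip
  v10 WRITE c 96 -> skip
  v11 WRITE a 38 -> keep
  v12 WRITE c 28 -> skip
  v13 WRITE d 23 -> skip
  v14 WRITE d 91 -> skip
  v15 WRITE d 34 -> skip
  v16 WRITE a 15 -> keep
  v17 WRITE b 67 -> skip
  v18 WRITE c 11 -> skip
  v19 WRITE b 35 -> skip
  v20 WRITE a 93 -> drop (> snap)
  v21 WRITE a 90 -> drop (> snap)
Collected: [(2, 74), (3, 87), (11, 38), (16, 15)]

Answer: v2 74
v3 87
v11 38
v16 15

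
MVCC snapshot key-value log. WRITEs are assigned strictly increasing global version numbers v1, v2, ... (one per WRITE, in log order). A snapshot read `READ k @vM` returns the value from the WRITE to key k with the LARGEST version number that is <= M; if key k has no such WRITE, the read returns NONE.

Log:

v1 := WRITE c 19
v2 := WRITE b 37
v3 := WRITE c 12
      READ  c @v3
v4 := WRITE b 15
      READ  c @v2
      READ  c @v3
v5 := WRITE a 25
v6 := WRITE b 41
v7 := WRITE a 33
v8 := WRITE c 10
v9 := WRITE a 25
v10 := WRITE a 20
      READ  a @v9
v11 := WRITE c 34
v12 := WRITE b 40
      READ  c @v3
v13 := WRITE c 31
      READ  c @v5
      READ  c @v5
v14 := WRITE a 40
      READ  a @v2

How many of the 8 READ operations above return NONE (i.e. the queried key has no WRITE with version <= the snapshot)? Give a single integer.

Answer: 1

Derivation:
v1: WRITE c=19  (c history now [(1, 19)])
v2: WRITE b=37  (b history now [(2, 37)])
v3: WRITE c=12  (c history now [(1, 19), (3, 12)])
READ c @v3: history=[(1, 19), (3, 12)] -> pick v3 -> 12
v4: WRITE b=15  (b history now [(2, 37), (4, 15)])
READ c @v2: history=[(1, 19), (3, 12)] -> pick v1 -> 19
READ c @v3: history=[(1, 19), (3, 12)] -> pick v3 -> 12
v5: WRITE a=25  (a history now [(5, 25)])
v6: WRITE b=41  (b history now [(2, 37), (4, 15), (6, 41)])
v7: WRITE a=33  (a history now [(5, 25), (7, 33)])
v8: WRITE c=10  (c history now [(1, 19), (3, 12), (8, 10)])
v9: WRITE a=25  (a history now [(5, 25), (7, 33), (9, 25)])
v10: WRITE a=20  (a history now [(5, 25), (7, 33), (9, 25), (10, 20)])
READ a @v9: history=[(5, 25), (7, 33), (9, 25), (10, 20)] -> pick v9 -> 25
v11: WRITE c=34  (c history now [(1, 19), (3, 12), (8, 10), (11, 34)])
v12: WRITE b=40  (b history now [(2, 37), (4, 15), (6, 41), (12, 40)])
READ c @v3: history=[(1, 19), (3, 12), (8, 10), (11, 34)] -> pick v3 -> 12
v13: WRITE c=31  (c history now [(1, 19), (3, 12), (8, 10), (11, 34), (13, 31)])
READ c @v5: history=[(1, 19), (3, 12), (8, 10), (11, 34), (13, 31)] -> pick v3 -> 12
READ c @v5: history=[(1, 19), (3, 12), (8, 10), (11, 34), (13, 31)] -> pick v3 -> 12
v14: WRITE a=40  (a history now [(5, 25), (7, 33), (9, 25), (10, 20), (14, 40)])
READ a @v2: history=[(5, 25), (7, 33), (9, 25), (10, 20), (14, 40)] -> no version <= 2 -> NONE
Read results in order: ['12', '19', '12', '25', '12', '12', '12', 'NONE']
NONE count = 1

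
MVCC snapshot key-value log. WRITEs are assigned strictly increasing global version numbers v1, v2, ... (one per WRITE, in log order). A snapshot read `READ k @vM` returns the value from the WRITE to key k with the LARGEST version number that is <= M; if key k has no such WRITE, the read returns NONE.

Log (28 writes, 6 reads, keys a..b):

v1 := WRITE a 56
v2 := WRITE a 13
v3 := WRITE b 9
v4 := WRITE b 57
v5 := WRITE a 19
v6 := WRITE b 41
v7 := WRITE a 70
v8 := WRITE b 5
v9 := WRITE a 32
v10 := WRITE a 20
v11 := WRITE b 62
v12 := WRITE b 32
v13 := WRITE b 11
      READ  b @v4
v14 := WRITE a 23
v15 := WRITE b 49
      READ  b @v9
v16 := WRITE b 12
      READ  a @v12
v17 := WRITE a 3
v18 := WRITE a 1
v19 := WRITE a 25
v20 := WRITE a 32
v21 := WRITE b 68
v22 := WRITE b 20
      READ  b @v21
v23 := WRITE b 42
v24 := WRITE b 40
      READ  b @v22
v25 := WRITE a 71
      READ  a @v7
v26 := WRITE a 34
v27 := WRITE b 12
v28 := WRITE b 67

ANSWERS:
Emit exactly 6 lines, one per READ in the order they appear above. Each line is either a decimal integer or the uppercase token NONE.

Answer: 57
5
20
68
20
70

Derivation:
v1: WRITE a=56  (a history now [(1, 56)])
v2: WRITE a=13  (a history now [(1, 56), (2, 13)])
v3: WRITE b=9  (b history now [(3, 9)])
v4: WRITE b=57  (b history now [(3, 9), (4, 57)])
v5: WRITE a=19  (a history now [(1, 56), (2, 13), (5, 19)])
v6: WRITE b=41  (b history now [(3, 9), (4, 57), (6, 41)])
v7: WRITE a=70  (a history now [(1, 56), (2, 13), (5, 19), (7, 70)])
v8: WRITE b=5  (b history now [(3, 9), (4, 57), (6, 41), (8, 5)])
v9: WRITE a=32  (a history now [(1, 56), (2, 13), (5, 19), (7, 70), (9, 32)])
v10: WRITE a=20  (a history now [(1, 56), (2, 13), (5, 19), (7, 70), (9, 32), (10, 20)])
v11: WRITE b=62  (b history now [(3, 9), (4, 57), (6, 41), (8, 5), (11, 62)])
v12: WRITE b=32  (b history now [(3, 9), (4, 57), (6, 41), (8, 5), (11, 62), (12, 32)])
v13: WRITE b=11  (b history now [(3, 9), (4, 57), (6, 41), (8, 5), (11, 62), (12, 32), (13, 11)])
READ b @v4: history=[(3, 9), (4, 57), (6, 41), (8, 5), (11, 62), (12, 32), (13, 11)] -> pick v4 -> 57
v14: WRITE a=23  (a history now [(1, 56), (2, 13), (5, 19), (7, 70), (9, 32), (10, 20), (14, 23)])
v15: WRITE b=49  (b history now [(3, 9), (4, 57), (6, 41), (8, 5), (11, 62), (12, 32), (13, 11), (15, 49)])
READ b @v9: history=[(3, 9), (4, 57), (6, 41), (8, 5), (11, 62), (12, 32), (13, 11), (15, 49)] -> pick v8 -> 5
v16: WRITE b=12  (b history now [(3, 9), (4, 57), (6, 41), (8, 5), (11, 62), (12, 32), (13, 11), (15, 49), (16, 12)])
READ a @v12: history=[(1, 56), (2, 13), (5, 19), (7, 70), (9, 32), (10, 20), (14, 23)] -> pick v10 -> 20
v17: WRITE a=3  (a history now [(1, 56), (2, 13), (5, 19), (7, 70), (9, 32), (10, 20), (14, 23), (17, 3)])
v18: WRITE a=1  (a history now [(1, 56), (2, 13), (5, 19), (7, 70), (9, 32), (10, 20), (14, 23), (17, 3), (18, 1)])
v19: WRITE a=25  (a history now [(1, 56), (2, 13), (5, 19), (7, 70), (9, 32), (10, 20), (14, 23), (17, 3), (18, 1), (19, 25)])
v20: WRITE a=32  (a history now [(1, 56), (2, 13), (5, 19), (7, 70), (9, 32), (10, 20), (14, 23), (17, 3), (18, 1), (19, 25), (20, 32)])
v21: WRITE b=68  (b history now [(3, 9), (4, 57), (6, 41), (8, 5), (11, 62), (12, 32), (13, 11), (15, 49), (16, 12), (21, 68)])
v22: WRITE b=20  (b history now [(3, 9), (4, 57), (6, 41), (8, 5), (11, 62), (12, 32), (13, 11), (15, 49), (16, 12), (21, 68), (22, 20)])
READ b @v21: history=[(3, 9), (4, 57), (6, 41), (8, 5), (11, 62), (12, 32), (13, 11), (15, 49), (16, 12), (21, 68), (22, 20)] -> pick v21 -> 68
v23: WRITE b=42  (b history now [(3, 9), (4, 57), (6, 41), (8, 5), (11, 62), (12, 32), (13, 11), (15, 49), (16, 12), (21, 68), (22, 20), (23, 42)])
v24: WRITE b=40  (b history now [(3, 9), (4, 57), (6, 41), (8, 5), (11, 62), (12, 32), (13, 11), (15, 49), (16, 12), (21, 68), (22, 20), (23, 42), (24, 40)])
READ b @v22: history=[(3, 9), (4, 57), (6, 41), (8, 5), (11, 62), (12, 32), (13, 11), (15, 49), (16, 12), (21, 68), (22, 20), (23, 42), (24, 40)] -> pick v22 -> 20
v25: WRITE a=71  (a history now [(1, 56), (2, 13), (5, 19), (7, 70), (9, 32), (10, 20), (14, 23), (17, 3), (18, 1), (19, 25), (20, 32), (25, 71)])
READ a @v7: history=[(1, 56), (2, 13), (5, 19), (7, 70), (9, 32), (10, 20), (14, 23), (17, 3), (18, 1), (19, 25), (20, 32), (25, 71)] -> pick v7 -> 70
v26: WRITE a=34  (a history now [(1, 56), (2, 13), (5, 19), (7, 70), (9, 32), (10, 20), (14, 23), (17, 3), (18, 1), (19, 25), (20, 32), (25, 71), (26, 34)])
v27: WRITE b=12  (b history now [(3, 9), (4, 57), (6, 41), (8, 5), (11, 62), (12, 32), (13, 11), (15, 49), (16, 12), (21, 68), (22, 20), (23, 42), (24, 40), (27, 12)])
v28: WRITE b=67  (b history now [(3, 9), (4, 57), (6, 41), (8, 5), (11, 62), (12, 32), (13, 11), (15, 49), (16, 12), (21, 68), (22, 20), (23, 42), (24, 40), (27, 12), (28, 67)])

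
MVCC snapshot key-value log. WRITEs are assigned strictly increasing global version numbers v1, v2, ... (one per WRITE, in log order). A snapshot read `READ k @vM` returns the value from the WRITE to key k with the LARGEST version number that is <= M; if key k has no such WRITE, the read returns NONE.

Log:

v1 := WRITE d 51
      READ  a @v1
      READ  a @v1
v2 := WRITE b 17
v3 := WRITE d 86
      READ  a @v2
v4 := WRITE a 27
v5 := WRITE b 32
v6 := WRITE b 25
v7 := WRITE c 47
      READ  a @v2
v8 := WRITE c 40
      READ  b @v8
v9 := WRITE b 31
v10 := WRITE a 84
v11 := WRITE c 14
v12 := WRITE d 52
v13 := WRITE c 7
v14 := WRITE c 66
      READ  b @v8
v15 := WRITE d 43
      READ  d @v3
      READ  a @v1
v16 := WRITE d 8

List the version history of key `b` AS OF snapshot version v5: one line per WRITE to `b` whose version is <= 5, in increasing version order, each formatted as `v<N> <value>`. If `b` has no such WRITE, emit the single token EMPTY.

Answer: v2 17
v5 32

Derivation:
Scan writes for key=b with version <= 5:
  v1 WRITE d 51 -> skip
  v2 WRITE b 17 -> keep
  v3 WRITE d 86 -> skip
  v4 WRITE a 27 -> skip
  v5 WRITE b 32 -> keep
  v6 WRITE b 25 -> drop (> snap)
  v7 WRITE c 47 -> skip
  v8 WRITE c 40 -> skip
  v9 WRITE b 31 -> drop (> snap)
  v10 WRITE a 84 -> skip
  v11 WRITE c 14 -> skip
  v12 WRITE d 52 -> skip
  v13 WRITE c 7 -> skip
  v14 WRITE c 66 -> skip
  v15 WRITE d 43 -> skip
  v16 WRITE d 8 -> skip
Collected: [(2, 17), (5, 32)]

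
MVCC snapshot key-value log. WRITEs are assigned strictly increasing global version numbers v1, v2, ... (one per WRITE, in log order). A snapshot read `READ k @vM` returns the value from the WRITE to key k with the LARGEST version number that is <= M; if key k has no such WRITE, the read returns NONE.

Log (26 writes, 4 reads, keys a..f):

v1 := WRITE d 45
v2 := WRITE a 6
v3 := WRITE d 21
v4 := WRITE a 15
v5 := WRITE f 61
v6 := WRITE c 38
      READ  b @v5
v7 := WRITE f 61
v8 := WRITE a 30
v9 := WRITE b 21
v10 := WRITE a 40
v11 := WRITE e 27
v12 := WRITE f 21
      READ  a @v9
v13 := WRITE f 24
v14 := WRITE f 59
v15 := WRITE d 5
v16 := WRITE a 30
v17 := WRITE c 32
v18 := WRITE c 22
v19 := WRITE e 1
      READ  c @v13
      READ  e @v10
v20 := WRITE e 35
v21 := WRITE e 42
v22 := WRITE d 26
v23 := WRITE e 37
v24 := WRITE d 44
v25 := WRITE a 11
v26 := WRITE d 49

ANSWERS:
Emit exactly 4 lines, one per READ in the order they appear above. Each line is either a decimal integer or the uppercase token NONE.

v1: WRITE d=45  (d history now [(1, 45)])
v2: WRITE a=6  (a history now [(2, 6)])
v3: WRITE d=21  (d history now [(1, 45), (3, 21)])
v4: WRITE a=15  (a history now [(2, 6), (4, 15)])
v5: WRITE f=61  (f history now [(5, 61)])
v6: WRITE c=38  (c history now [(6, 38)])
READ b @v5: history=[] -> no version <= 5 -> NONE
v7: WRITE f=61  (f history now [(5, 61), (7, 61)])
v8: WRITE a=30  (a history now [(2, 6), (4, 15), (8, 30)])
v9: WRITE b=21  (b history now [(9, 21)])
v10: WRITE a=40  (a history now [(2, 6), (4, 15), (8, 30), (10, 40)])
v11: WRITE e=27  (e history now [(11, 27)])
v12: WRITE f=21  (f history now [(5, 61), (7, 61), (12, 21)])
READ a @v9: history=[(2, 6), (4, 15), (8, 30), (10, 40)] -> pick v8 -> 30
v13: WRITE f=24  (f history now [(5, 61), (7, 61), (12, 21), (13, 24)])
v14: WRITE f=59  (f history now [(5, 61), (7, 61), (12, 21), (13, 24), (14, 59)])
v15: WRITE d=5  (d history now [(1, 45), (3, 21), (15, 5)])
v16: WRITE a=30  (a history now [(2, 6), (4, 15), (8, 30), (10, 40), (16, 30)])
v17: WRITE c=32  (c history now [(6, 38), (17, 32)])
v18: WRITE c=22  (c history now [(6, 38), (17, 32), (18, 22)])
v19: WRITE e=1  (e history now [(11, 27), (19, 1)])
READ c @v13: history=[(6, 38), (17, 32), (18, 22)] -> pick v6 -> 38
READ e @v10: history=[(11, 27), (19, 1)] -> no version <= 10 -> NONE
v20: WRITE e=35  (e history now [(11, 27), (19, 1), (20, 35)])
v21: WRITE e=42  (e history now [(11, 27), (19, 1), (20, 35), (21, 42)])
v22: WRITE d=26  (d history now [(1, 45), (3, 21), (15, 5), (22, 26)])
v23: WRITE e=37  (e history now [(11, 27), (19, 1), (20, 35), (21, 42), (23, 37)])
v24: WRITE d=44  (d history now [(1, 45), (3, 21), (15, 5), (22, 26), (24, 44)])
v25: WRITE a=11  (a history now [(2, 6), (4, 15), (8, 30), (10, 40), (16, 30), (25, 11)])
v26: WRITE d=49  (d history now [(1, 45), (3, 21), (15, 5), (22, 26), (24, 44), (26, 49)])

Answer: NONE
30
38
NONE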